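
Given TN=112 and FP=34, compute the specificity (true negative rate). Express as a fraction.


Specificity = TN / (TN + FP) = 112 / 146 = 56/73.

56/73


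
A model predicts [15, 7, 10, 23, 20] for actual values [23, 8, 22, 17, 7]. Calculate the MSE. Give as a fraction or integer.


MSE = (1/5) * ((23-15)^2=64 + (8-7)^2=1 + (22-10)^2=144 + (17-23)^2=36 + (7-20)^2=169). Sum = 414. MSE = 414/5.

414/5


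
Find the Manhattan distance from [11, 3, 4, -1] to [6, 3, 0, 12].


d = sum of absolute differences: |11-6|=5 + |3-3|=0 + |4-0|=4 + |-1-12|=13 = 22.

22


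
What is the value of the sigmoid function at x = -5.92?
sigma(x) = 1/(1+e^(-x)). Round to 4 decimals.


sigma(-5.92) = 1/(1+e^(5.92)) = 1/(1+372.411714) = 1/373.411714 = 0.0027.

0.0027


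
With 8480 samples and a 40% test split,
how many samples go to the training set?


Test set = 8480 * 40% = 3392. Training set = 8480 - 3392 = 5088.

5088


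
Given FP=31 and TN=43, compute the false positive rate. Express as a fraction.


FPR = FP / (FP + TN) = 31 / 74 = 31/74.

31/74


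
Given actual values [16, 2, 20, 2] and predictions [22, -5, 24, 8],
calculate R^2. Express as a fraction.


Mean(y) = 10. SS_res = 137. SS_tot = 264. R^2 = 1 - 137/(264) = 127/264.

127/264


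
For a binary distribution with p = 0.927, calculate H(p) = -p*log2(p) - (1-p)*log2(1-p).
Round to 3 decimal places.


H = -0.927*log2(0.927) - 0.073*log2(0.073) = 0.377.

0.377


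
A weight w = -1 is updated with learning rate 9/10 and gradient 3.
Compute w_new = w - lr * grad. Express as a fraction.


w_new = -1 - 9/10 * 3 = -1 - 27/10 = -37/10.

-37/10


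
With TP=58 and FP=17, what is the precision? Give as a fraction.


Precision = TP / (TP + FP) = 58 / 75 = 58/75.

58/75


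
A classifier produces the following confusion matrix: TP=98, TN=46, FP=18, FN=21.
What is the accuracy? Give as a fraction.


Accuracy = (TP + TN) / (TP + TN + FP + FN) = (98 + 46) / 183 = 48/61.

48/61


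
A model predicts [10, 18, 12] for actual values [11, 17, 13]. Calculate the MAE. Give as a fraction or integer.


MAE = (1/3) * (|11-10|=1 + |17-18|=1 + |13-12|=1). Sum = 3. MAE = 1.

1


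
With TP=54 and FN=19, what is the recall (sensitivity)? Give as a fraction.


Recall = TP / (TP + FN) = 54 / 73 = 54/73.

54/73


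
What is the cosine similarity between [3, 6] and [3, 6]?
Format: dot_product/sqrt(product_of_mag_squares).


dot = 45. |a|^2 = 45, |b|^2 = 45. cos = 45/sqrt(2025).

45/sqrt(2025)


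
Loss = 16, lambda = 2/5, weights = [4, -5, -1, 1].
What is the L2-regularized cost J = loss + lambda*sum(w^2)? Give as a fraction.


L2 sq norm = sum(w^2) = 43. J = 16 + 2/5 * 43 = 166/5.

166/5


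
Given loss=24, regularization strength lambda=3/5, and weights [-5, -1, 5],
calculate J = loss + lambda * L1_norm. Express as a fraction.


L1 norm = sum(|w|) = 11. J = 24 + 3/5 * 11 = 153/5.

153/5


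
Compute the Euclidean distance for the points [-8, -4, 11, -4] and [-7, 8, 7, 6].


d = sqrt(sum of squared differences). (-8--7)^2=1, (-4-8)^2=144, (11-7)^2=16, (-4-6)^2=100. Sum = 261.

sqrt(261)


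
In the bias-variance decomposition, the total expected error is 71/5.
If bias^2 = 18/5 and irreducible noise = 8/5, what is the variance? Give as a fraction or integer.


Total error = bias^2 + variance + irreducible noise. So variance = 71/5 - 18/5 - 8/5 = 9.

9


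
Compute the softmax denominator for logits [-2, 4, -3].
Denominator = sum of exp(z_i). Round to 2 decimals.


Denom = e^-2=0.1353 + e^4=54.5982 + e^-3=0.0498. Sum = 54.7833, which rounds to 54.78.

54.78


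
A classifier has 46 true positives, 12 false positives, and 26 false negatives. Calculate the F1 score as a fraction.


Precision = 46/58 = 23/29. Recall = 46/72 = 23/36. F1 = 2*P*R/(P+R) = 46/65.

46/65


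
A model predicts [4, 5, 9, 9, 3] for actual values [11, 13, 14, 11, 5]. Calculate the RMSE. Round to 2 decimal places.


MSE = 29.2000. RMSE = sqrt(29.2000) = 5.40.

5.40


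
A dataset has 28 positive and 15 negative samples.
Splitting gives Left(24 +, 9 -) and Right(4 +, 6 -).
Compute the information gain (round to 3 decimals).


H(parent) = 0.9330. H(left) = 0.8454, H(right) = 0.9710. Weighted = (33/43)*0.8454 + (10/43)*0.9710 = 0.8746. IG = 0.9330 - 0.8746 = 0.0584, which rounds to 0.058.

0.058


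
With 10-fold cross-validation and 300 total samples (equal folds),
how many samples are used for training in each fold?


Each validation fold has 300/10 = 30 samples. Training set = 300 - 30 = 270.

270


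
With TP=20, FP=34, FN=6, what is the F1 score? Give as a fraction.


Precision = 20/54 = 10/27. Recall = 20/26 = 10/13. F1 = 2*P*R/(P+R) = 1/2.

1/2


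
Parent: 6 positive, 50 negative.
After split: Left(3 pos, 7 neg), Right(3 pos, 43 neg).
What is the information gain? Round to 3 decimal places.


H(parent) = 0.4912. H(left) = 0.8813, H(right) = 0.3478. Weighted = (10/56)*0.8813 + (46/56)*0.3478 = 0.4431. IG = 0.4912 - 0.4431 = 0.0481, which rounds to 0.048.

0.048


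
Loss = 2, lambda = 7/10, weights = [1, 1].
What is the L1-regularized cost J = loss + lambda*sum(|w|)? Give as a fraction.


L1 norm = sum(|w|) = 2. J = 2 + 7/10 * 2 = 17/5.

17/5


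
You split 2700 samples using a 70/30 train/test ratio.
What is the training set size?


Test set = 2700 * 30% = 810. Training set = 2700 - 810 = 1890.

1890


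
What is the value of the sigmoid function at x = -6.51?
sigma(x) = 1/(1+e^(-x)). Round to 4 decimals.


sigma(-6.51) = 1/(1+e^(6.51)) = 1/(1+671.826418) = 1/672.826418 = 0.0015.

0.0015


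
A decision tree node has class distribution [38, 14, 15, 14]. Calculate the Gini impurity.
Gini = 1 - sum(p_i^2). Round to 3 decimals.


Total = 81. Proportions: 38/81, 14/81, 15/81, 14/81. sum(p_i^2) = 0.3141. Gini = 1 - 0.3141 = 0.6859, which rounds to 0.686.

0.686


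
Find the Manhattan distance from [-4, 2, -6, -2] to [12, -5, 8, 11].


d = sum of absolute differences: |-4-12|=16 + |2--5|=7 + |-6-8|=14 + |-2-11|=13 = 50.

50


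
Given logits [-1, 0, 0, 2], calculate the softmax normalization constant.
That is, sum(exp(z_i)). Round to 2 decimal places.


Denom = e^-1=0.3679 + e^0=1.0000 + e^0=1.0000 + e^2=7.3891. Sum = 9.7570, which rounds to 9.76.

9.76


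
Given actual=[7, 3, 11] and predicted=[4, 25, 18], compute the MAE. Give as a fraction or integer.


MAE = (1/3) * (|7-4|=3 + |3-25|=22 + |11-18|=7). Sum = 32. MAE = 32/3.

32/3


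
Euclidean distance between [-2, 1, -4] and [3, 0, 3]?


d = sqrt(sum of squared differences). (-2-3)^2=25, (1-0)^2=1, (-4-3)^2=49. Sum = 75.

sqrt(75)


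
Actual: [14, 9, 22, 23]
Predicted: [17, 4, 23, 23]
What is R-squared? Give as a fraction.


Mean(y) = 17. SS_res = 35. SS_tot = 134. R^2 = 1 - 35/(134) = 99/134.

99/134


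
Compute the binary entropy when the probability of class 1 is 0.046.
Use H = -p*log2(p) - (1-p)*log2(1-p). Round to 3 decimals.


H = -0.046*log2(0.046) - 0.954*log2(0.954) = 0.269.

0.269


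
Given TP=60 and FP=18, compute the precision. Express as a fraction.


Precision = TP / (TP + FP) = 60 / 78 = 10/13.

10/13


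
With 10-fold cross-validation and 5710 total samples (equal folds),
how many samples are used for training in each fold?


Each validation fold has 5710/10 = 571 samples. Training set = 5710 - 571 = 5139.

5139


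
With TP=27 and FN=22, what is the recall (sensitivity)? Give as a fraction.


Recall = TP / (TP + FN) = 27 / 49 = 27/49.

27/49


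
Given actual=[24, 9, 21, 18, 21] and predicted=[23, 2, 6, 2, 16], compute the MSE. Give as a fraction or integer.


MSE = (1/5) * ((24-23)^2=1 + (9-2)^2=49 + (21-6)^2=225 + (18-2)^2=256 + (21-16)^2=25). Sum = 556. MSE = 556/5.

556/5


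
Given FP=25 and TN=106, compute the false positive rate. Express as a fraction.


FPR = FP / (FP + TN) = 25 / 131 = 25/131.

25/131


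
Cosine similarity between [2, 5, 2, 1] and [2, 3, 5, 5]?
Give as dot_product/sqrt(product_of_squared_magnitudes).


dot = 34. |a|^2 = 34, |b|^2 = 63. cos = 34/sqrt(2142).

34/sqrt(2142)


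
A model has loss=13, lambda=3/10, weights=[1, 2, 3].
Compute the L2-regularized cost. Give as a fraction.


L2 sq norm = sum(w^2) = 14. J = 13 + 3/10 * 14 = 86/5.

86/5


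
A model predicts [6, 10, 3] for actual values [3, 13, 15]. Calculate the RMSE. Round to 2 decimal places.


MSE = 54.0000. RMSE = sqrt(54.0000) = 7.35.

7.35


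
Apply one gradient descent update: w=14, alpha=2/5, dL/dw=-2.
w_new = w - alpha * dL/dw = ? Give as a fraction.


w_new = 14 - 2/5 * -2 = 14 - -4/5 = 74/5.

74/5


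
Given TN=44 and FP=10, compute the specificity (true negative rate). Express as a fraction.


Specificity = TN / (TN + FP) = 44 / 54 = 22/27.

22/27


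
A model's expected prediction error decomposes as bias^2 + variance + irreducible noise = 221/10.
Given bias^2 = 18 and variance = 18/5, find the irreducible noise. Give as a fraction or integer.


Total error = bias^2 + variance + irreducible noise. So irreducible noise = 221/10 - 18 - 18/5 = 1/2.

1/2


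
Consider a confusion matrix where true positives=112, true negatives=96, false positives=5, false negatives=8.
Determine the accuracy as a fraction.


Accuracy = (TP + TN) / (TP + TN + FP + FN) = (112 + 96) / 221 = 16/17.

16/17


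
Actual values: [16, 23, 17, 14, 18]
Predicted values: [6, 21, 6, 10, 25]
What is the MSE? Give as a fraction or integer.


MSE = (1/5) * ((16-6)^2=100 + (23-21)^2=4 + (17-6)^2=121 + (14-10)^2=16 + (18-25)^2=49). Sum = 290. MSE = 58.

58


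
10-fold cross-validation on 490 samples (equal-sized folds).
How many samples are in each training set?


Each validation fold has 490/10 = 49 samples. Training set = 490 - 49 = 441.

441


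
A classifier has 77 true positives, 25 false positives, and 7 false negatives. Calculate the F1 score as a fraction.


Precision = 77/102 = 77/102. Recall = 77/84 = 11/12. F1 = 2*P*R/(P+R) = 77/93.

77/93


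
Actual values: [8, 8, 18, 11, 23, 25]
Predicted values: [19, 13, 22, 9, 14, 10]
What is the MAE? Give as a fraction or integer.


MAE = (1/6) * (|8-19|=11 + |8-13|=5 + |18-22|=4 + |11-9|=2 + |23-14|=9 + |25-10|=15). Sum = 46. MAE = 23/3.

23/3


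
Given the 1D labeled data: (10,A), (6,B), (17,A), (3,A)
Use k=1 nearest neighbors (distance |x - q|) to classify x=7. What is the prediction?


Distances: |10-7|=3, |6-7|=1, |17-7|=10, |3-7|=4. 1 nearest: (6,B). Counts: {'B': 1}. Majority class: B.

B


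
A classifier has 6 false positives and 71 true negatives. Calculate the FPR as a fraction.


FPR = FP / (FP + TN) = 6 / 77 = 6/77.

6/77


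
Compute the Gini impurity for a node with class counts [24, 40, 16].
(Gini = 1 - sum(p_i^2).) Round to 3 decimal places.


Total = 80. Proportions: 24/80, 40/80, 16/80. sum(p_i^2) = 0.3800. Gini = 1 - 0.3800 = 0.6200, which rounds to 0.620.

0.620


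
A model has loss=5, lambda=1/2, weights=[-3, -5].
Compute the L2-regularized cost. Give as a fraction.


L2 sq norm = sum(w^2) = 34. J = 5 + 1/2 * 34 = 22.

22


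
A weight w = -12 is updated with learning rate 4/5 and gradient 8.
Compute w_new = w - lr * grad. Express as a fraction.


w_new = -12 - 4/5 * 8 = -12 - 32/5 = -92/5.

-92/5


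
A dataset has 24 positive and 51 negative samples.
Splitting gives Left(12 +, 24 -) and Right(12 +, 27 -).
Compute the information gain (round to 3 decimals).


H(parent) = 0.9044. H(left) = 0.9183, H(right) = 0.8905. Weighted = (36/75)*0.9183 + (39/75)*0.8905 = 0.9038. IG = 0.9044 - 0.9038 = 0.0006, which rounds to 0.001.

0.001


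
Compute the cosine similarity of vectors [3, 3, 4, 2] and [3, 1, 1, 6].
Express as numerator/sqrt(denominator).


dot = 28. |a|^2 = 38, |b|^2 = 47. cos = 28/sqrt(1786).

28/sqrt(1786)


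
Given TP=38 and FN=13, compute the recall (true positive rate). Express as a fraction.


Recall = TP / (TP + FN) = 38 / 51 = 38/51.

38/51


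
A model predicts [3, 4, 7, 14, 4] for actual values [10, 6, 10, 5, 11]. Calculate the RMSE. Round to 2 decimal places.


MSE = 38.4000. RMSE = sqrt(38.4000) = 6.20.

6.20


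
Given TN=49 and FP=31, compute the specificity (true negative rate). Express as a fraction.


Specificity = TN / (TN + FP) = 49 / 80 = 49/80.

49/80


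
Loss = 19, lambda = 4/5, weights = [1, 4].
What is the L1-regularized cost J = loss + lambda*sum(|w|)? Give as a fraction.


L1 norm = sum(|w|) = 5. J = 19 + 4/5 * 5 = 23.

23


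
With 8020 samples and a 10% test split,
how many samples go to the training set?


Test set = 8020 * 10% = 802. Training set = 8020 - 802 = 7218.

7218


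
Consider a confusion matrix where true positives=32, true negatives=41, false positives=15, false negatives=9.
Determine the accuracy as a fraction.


Accuracy = (TP + TN) / (TP + TN + FP + FN) = (32 + 41) / 97 = 73/97.

73/97


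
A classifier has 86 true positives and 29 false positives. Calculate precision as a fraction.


Precision = TP / (TP + FP) = 86 / 115 = 86/115.

86/115


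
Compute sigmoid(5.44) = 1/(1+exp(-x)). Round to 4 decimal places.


sigma(5.44) = 1/(1+e^(-5.44)) = 1/(1+0.004339) = 1/1.004339 = 0.9957.

0.9957


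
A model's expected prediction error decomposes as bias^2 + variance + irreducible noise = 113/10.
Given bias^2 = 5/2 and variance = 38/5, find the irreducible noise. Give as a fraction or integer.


Total error = bias^2 + variance + irreducible noise. So irreducible noise = 113/10 - 5/2 - 38/5 = 6/5.

6/5


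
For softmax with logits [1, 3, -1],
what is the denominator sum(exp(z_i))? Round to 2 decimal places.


Denom = e^1=2.7183 + e^3=20.0855 + e^-1=0.3679. Sum = 23.1717, which rounds to 23.17.

23.17


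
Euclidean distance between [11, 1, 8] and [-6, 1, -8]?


d = sqrt(sum of squared differences). (11--6)^2=289, (1-1)^2=0, (8--8)^2=256. Sum = 545.

sqrt(545)


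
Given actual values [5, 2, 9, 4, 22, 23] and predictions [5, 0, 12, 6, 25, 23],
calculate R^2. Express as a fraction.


Mean(y) = 65/6. SS_res = 26. SS_tot = 2609/6. R^2 = 1 - 26/(2609/6) = 2453/2609.

2453/2609


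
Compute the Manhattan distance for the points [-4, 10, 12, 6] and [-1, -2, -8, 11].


d = sum of absolute differences: |-4--1|=3 + |10--2|=12 + |12--8|=20 + |6-11|=5 = 40.

40


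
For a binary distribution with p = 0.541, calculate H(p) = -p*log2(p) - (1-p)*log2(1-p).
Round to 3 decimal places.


H = -0.541*log2(0.541) - 0.459*log2(0.459) = 0.995.

0.995


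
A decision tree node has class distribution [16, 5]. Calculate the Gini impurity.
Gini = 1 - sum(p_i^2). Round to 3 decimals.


Total = 21. Proportions: 16/21, 5/21. sum(p_i^2) = 0.6372. Gini = 1 - 0.6372 = 0.3628, which rounds to 0.363.

0.363


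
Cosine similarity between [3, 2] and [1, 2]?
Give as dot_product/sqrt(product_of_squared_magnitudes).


dot = 7. |a|^2 = 13, |b|^2 = 5. cos = 7/sqrt(65).

7/sqrt(65)


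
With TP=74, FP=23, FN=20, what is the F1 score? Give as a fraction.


Precision = 74/97 = 74/97. Recall = 74/94 = 37/47. F1 = 2*P*R/(P+R) = 148/191.

148/191


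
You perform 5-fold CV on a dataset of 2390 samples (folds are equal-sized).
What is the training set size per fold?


Each validation fold has 2390/5 = 478 samples. Training set = 2390 - 478 = 1912.

1912


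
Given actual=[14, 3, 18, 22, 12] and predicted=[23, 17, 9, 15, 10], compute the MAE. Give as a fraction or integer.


MAE = (1/5) * (|14-23|=9 + |3-17|=14 + |18-9|=9 + |22-15|=7 + |12-10|=2). Sum = 41. MAE = 41/5.

41/5


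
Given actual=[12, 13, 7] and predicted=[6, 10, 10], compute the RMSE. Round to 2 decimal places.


MSE = 18.0000. RMSE = sqrt(18.0000) = 4.24.

4.24


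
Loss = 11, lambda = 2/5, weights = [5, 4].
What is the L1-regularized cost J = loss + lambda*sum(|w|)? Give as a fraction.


L1 norm = sum(|w|) = 9. J = 11 + 2/5 * 9 = 73/5.

73/5


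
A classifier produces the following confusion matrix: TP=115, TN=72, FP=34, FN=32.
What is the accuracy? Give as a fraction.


Accuracy = (TP + TN) / (TP + TN + FP + FN) = (115 + 72) / 253 = 17/23.

17/23


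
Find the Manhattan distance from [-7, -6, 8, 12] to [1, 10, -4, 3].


d = sum of absolute differences: |-7-1|=8 + |-6-10|=16 + |8--4|=12 + |12-3|=9 = 45.

45


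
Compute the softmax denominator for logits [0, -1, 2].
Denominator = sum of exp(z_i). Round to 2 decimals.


Denom = e^0=1.0000 + e^-1=0.3679 + e^2=7.3891. Sum = 8.7570, which rounds to 8.76.

8.76


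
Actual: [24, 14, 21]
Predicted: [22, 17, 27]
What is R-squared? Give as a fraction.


Mean(y) = 59/3. SS_res = 49. SS_tot = 158/3. R^2 = 1 - 49/(158/3) = 11/158.

11/158


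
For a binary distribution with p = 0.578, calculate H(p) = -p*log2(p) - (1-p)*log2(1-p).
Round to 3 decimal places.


H = -0.578*log2(0.578) - 0.422*log2(0.422) = 0.982.

0.982


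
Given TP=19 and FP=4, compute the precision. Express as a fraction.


Precision = TP / (TP + FP) = 19 / 23 = 19/23.

19/23


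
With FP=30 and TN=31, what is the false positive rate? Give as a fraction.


FPR = FP / (FP + TN) = 30 / 61 = 30/61.

30/61


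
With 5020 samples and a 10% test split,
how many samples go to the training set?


Test set = 5020 * 10% = 502. Training set = 5020 - 502 = 4518.

4518


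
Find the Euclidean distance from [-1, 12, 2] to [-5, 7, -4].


d = sqrt(sum of squared differences). (-1--5)^2=16, (12-7)^2=25, (2--4)^2=36. Sum = 77.

sqrt(77)


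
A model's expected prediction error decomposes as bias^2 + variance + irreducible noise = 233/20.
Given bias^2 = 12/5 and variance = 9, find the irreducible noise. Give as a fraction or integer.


Total error = bias^2 + variance + irreducible noise. So irreducible noise = 233/20 - 12/5 - 9 = 1/4.

1/4


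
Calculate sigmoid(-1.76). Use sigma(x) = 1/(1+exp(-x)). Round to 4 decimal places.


sigma(-1.76) = 1/(1+e^(1.76)) = 1/(1+5.812437) = 1/6.812437 = 0.1468.

0.1468


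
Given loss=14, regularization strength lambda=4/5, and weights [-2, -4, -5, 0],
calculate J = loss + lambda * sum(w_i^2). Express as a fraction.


L2 sq norm = sum(w^2) = 45. J = 14 + 4/5 * 45 = 50.

50


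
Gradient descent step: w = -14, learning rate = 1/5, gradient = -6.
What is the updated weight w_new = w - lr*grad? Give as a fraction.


w_new = -14 - 1/5 * -6 = -14 - -6/5 = -64/5.

-64/5


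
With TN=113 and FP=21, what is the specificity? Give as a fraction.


Specificity = TN / (TN + FP) = 113 / 134 = 113/134.

113/134


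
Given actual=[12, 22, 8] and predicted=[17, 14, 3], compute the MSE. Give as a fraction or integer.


MSE = (1/3) * ((12-17)^2=25 + (22-14)^2=64 + (8-3)^2=25). Sum = 114. MSE = 38.

38


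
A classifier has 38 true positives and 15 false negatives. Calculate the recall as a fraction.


Recall = TP / (TP + FN) = 38 / 53 = 38/53.

38/53


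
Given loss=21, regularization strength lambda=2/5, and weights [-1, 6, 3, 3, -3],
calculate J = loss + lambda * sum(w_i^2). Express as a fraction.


L2 sq norm = sum(w^2) = 64. J = 21 + 2/5 * 64 = 233/5.

233/5


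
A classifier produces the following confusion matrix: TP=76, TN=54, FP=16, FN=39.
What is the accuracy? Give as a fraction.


Accuracy = (TP + TN) / (TP + TN + FP + FN) = (76 + 54) / 185 = 26/37.

26/37


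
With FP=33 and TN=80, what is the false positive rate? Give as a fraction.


FPR = FP / (FP + TN) = 33 / 113 = 33/113.

33/113


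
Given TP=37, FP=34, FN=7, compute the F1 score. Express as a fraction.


Precision = 37/71 = 37/71. Recall = 37/44 = 37/44. F1 = 2*P*R/(P+R) = 74/115.

74/115


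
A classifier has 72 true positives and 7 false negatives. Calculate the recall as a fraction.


Recall = TP / (TP + FN) = 72 / 79 = 72/79.

72/79


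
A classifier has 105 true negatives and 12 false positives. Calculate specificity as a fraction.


Specificity = TN / (TN + FP) = 105 / 117 = 35/39.

35/39


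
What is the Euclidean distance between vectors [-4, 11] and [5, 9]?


d = sqrt(sum of squared differences). (-4-5)^2=81, (11-9)^2=4. Sum = 85.

sqrt(85)


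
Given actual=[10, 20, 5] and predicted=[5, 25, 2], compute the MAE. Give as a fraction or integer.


MAE = (1/3) * (|10-5|=5 + |20-25|=5 + |5-2|=3). Sum = 13. MAE = 13/3.

13/3


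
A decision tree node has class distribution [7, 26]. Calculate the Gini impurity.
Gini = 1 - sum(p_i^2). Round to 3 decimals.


Total = 33. Proportions: 7/33, 26/33. sum(p_i^2) = 0.6657. Gini = 1 - 0.6657 = 0.3343, which rounds to 0.334.

0.334


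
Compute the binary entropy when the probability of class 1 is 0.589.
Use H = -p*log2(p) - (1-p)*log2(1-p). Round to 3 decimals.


H = -0.589*log2(0.589) - 0.411*log2(0.411) = 0.977.

0.977


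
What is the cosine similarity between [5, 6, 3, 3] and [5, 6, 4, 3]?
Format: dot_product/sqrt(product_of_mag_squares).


dot = 82. |a|^2 = 79, |b|^2 = 86. cos = 82/sqrt(6794).

82/sqrt(6794)


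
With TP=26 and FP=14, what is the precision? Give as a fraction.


Precision = TP / (TP + FP) = 26 / 40 = 13/20.

13/20


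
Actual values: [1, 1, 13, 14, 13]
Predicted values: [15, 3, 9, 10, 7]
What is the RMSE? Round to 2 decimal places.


MSE = 53.6000. RMSE = sqrt(53.6000) = 7.32.

7.32


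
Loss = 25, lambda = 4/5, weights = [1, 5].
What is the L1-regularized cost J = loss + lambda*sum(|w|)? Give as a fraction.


L1 norm = sum(|w|) = 6. J = 25 + 4/5 * 6 = 149/5.

149/5


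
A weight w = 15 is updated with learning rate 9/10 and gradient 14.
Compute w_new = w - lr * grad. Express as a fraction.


w_new = 15 - 9/10 * 14 = 15 - 63/5 = 12/5.

12/5


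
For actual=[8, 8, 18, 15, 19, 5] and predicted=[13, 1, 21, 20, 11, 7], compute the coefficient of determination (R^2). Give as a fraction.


Mean(y) = 73/6. SS_res = 176. SS_tot = 1049/6. R^2 = 1 - 176/(1049/6) = -7/1049.

-7/1049


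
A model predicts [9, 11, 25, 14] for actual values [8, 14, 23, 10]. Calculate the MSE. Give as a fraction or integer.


MSE = (1/4) * ((8-9)^2=1 + (14-11)^2=9 + (23-25)^2=4 + (10-14)^2=16). Sum = 30. MSE = 15/2.

15/2


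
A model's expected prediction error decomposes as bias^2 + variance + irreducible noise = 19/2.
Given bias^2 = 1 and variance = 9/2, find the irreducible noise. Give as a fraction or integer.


Total error = bias^2 + variance + irreducible noise. So irreducible noise = 19/2 - 1 - 9/2 = 4.

4


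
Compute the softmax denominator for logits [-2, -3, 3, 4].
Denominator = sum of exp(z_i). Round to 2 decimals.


Denom = e^-2=0.1353 + e^-3=0.0498 + e^3=20.0855 + e^4=54.5982. Sum = 74.8688, which rounds to 74.87.

74.87


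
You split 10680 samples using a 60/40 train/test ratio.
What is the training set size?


Test set = 10680 * 40% = 4272. Training set = 10680 - 4272 = 6408.

6408


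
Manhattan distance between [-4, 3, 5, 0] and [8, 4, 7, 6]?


d = sum of absolute differences: |-4-8|=12 + |3-4|=1 + |5-7|=2 + |0-6|=6 = 21.

21


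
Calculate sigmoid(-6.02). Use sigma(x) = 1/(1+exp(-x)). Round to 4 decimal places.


sigma(-6.02) = 1/(1+e^(6.02)) = 1/(1+411.578596) = 1/412.578596 = 0.0024.

0.0024


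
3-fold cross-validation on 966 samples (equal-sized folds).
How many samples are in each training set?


Each validation fold has 966/3 = 322 samples. Training set = 966 - 322 = 644.

644


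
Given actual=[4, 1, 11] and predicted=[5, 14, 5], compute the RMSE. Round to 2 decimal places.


MSE = 68.6667. RMSE = sqrt(68.6667) = 8.29.

8.29


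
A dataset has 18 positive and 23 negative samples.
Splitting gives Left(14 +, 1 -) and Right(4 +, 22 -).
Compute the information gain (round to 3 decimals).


H(parent) = 0.9892. H(left) = 0.3534, H(right) = 0.6194. Weighted = (15/41)*0.3534 + (26/41)*0.6194 = 0.5221. IG = 0.9892 - 0.5221 = 0.4671, which rounds to 0.467.

0.467


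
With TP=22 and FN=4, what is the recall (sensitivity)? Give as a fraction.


Recall = TP / (TP + FN) = 22 / 26 = 11/13.

11/13


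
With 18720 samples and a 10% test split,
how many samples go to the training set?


Test set = 18720 * 10% = 1872. Training set = 18720 - 1872 = 16848.

16848


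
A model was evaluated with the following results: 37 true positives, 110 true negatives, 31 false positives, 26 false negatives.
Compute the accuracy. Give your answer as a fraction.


Accuracy = (TP + TN) / (TP + TN + FP + FN) = (37 + 110) / 204 = 49/68.

49/68


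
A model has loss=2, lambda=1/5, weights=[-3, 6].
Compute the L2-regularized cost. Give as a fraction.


L2 sq norm = sum(w^2) = 45. J = 2 + 1/5 * 45 = 11.

11


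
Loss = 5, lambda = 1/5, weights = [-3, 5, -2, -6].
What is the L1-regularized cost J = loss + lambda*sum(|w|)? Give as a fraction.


L1 norm = sum(|w|) = 16. J = 5 + 1/5 * 16 = 41/5.

41/5


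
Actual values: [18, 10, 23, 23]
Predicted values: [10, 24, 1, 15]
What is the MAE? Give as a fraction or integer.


MAE = (1/4) * (|18-10|=8 + |10-24|=14 + |23-1|=22 + |23-15|=8). Sum = 52. MAE = 13.

13


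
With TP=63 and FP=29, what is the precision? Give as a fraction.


Precision = TP / (TP + FP) = 63 / 92 = 63/92.

63/92


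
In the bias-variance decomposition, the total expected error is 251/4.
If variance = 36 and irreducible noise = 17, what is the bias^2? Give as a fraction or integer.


Total error = bias^2 + variance + irreducible noise. So bias^2 = 251/4 - 36 - 17 = 39/4.

39/4


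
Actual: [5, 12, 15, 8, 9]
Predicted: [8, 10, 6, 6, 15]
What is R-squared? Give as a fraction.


Mean(y) = 49/5. SS_res = 134. SS_tot = 294/5. R^2 = 1 - 134/(294/5) = -188/147.

-188/147


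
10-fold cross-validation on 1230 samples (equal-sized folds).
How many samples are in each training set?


Each validation fold has 1230/10 = 123 samples. Training set = 1230 - 123 = 1107.

1107


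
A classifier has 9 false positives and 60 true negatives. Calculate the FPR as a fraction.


FPR = FP / (FP + TN) = 9 / 69 = 3/23.

3/23


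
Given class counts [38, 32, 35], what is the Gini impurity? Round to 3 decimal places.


Total = 105. Proportions: 38/105, 32/105, 35/105. sum(p_i^2) = 0.3350. Gini = 1 - 0.3350 = 0.6650, which rounds to 0.665.

0.665


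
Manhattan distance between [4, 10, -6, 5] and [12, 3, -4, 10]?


d = sum of absolute differences: |4-12|=8 + |10-3|=7 + |-6--4|=2 + |5-10|=5 = 22.

22


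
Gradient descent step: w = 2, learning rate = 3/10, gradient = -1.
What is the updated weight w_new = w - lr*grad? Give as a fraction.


w_new = 2 - 3/10 * -1 = 2 - -3/10 = 23/10.

23/10


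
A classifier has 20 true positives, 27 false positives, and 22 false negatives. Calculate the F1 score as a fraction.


Precision = 20/47 = 20/47. Recall = 20/42 = 10/21. F1 = 2*P*R/(P+R) = 40/89.

40/89


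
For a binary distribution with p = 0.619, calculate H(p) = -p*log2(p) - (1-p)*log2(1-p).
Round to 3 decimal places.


H = -0.619*log2(0.619) - 0.381*log2(0.381) = 0.959.

0.959


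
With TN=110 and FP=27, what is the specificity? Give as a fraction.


Specificity = TN / (TN + FP) = 110 / 137 = 110/137.

110/137


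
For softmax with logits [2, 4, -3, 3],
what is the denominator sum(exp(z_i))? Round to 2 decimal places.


Denom = e^2=7.3891 + e^4=54.5982 + e^-3=0.0498 + e^3=20.0855. Sum = 82.1226, which rounds to 82.12.

82.12


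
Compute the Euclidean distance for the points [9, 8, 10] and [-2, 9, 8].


d = sqrt(sum of squared differences). (9--2)^2=121, (8-9)^2=1, (10-8)^2=4. Sum = 126.

sqrt(126)


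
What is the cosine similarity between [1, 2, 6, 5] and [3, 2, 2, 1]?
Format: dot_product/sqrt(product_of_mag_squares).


dot = 24. |a|^2 = 66, |b|^2 = 18. cos = 24/sqrt(1188).

24/sqrt(1188)


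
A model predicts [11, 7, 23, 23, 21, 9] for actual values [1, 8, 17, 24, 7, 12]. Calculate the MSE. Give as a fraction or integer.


MSE = (1/6) * ((1-11)^2=100 + (8-7)^2=1 + (17-23)^2=36 + (24-23)^2=1 + (7-21)^2=196 + (12-9)^2=9). Sum = 343. MSE = 343/6.

343/6


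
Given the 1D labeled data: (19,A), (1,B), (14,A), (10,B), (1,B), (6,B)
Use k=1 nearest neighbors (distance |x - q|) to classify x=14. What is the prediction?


Distances: |19-14|=5, |1-14|=13, |14-14|=0, |10-14|=4, |1-14|=13, |6-14|=8. 1 nearest: (14,A). Counts: {'A': 1}. Majority class: A.

A


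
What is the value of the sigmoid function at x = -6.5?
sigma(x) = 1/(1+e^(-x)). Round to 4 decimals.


sigma(-6.5) = 1/(1+e^(6.5)) = 1/(1+665.141633) = 1/666.141633 = 0.0015.

0.0015


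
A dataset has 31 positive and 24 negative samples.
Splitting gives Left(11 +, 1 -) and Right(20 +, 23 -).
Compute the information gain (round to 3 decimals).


H(parent) = 0.9883. H(left) = 0.4138, H(right) = 0.9965. Weighted = (12/55)*0.4138 + (43/55)*0.9965 = 0.8694. IG = 0.9883 - 0.8694 = 0.1189, which rounds to 0.119.

0.119


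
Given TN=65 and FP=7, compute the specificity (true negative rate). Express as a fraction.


Specificity = TN / (TN + FP) = 65 / 72 = 65/72.

65/72


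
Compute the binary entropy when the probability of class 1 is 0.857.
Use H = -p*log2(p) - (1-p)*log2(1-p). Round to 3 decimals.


H = -0.857*log2(0.857) - 0.143*log2(0.143) = 0.592.

0.592


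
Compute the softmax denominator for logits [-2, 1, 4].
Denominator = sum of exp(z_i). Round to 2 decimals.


Denom = e^-2=0.1353 + e^1=2.7183 + e^4=54.5982. Sum = 57.4518, which rounds to 57.45.

57.45


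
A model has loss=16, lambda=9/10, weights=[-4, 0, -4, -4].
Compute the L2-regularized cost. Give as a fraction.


L2 sq norm = sum(w^2) = 48. J = 16 + 9/10 * 48 = 296/5.

296/5


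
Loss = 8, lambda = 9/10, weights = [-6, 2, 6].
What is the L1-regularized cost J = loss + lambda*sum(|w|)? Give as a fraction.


L1 norm = sum(|w|) = 14. J = 8 + 9/10 * 14 = 103/5.

103/5


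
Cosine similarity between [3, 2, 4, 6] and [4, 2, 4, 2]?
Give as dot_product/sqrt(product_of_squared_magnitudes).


dot = 44. |a|^2 = 65, |b|^2 = 40. cos = 44/sqrt(2600).

44/sqrt(2600)


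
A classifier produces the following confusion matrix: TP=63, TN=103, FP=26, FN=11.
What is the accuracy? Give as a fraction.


Accuracy = (TP + TN) / (TP + TN + FP + FN) = (63 + 103) / 203 = 166/203.

166/203


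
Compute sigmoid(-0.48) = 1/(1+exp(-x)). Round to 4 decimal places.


sigma(-0.48) = 1/(1+e^(0.48)) = 1/(1+1.616074) = 1/2.616074 = 0.3823.

0.3823


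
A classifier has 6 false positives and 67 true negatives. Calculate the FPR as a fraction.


FPR = FP / (FP + TN) = 6 / 73 = 6/73.

6/73


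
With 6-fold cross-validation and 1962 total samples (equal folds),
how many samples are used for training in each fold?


Each validation fold has 1962/6 = 327 samples. Training set = 1962 - 327 = 1635.

1635


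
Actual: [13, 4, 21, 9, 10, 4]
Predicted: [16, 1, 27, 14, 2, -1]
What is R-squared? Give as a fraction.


Mean(y) = 61/6. SS_res = 168. SS_tot = 1217/6. R^2 = 1 - 168/(1217/6) = 209/1217.

209/1217


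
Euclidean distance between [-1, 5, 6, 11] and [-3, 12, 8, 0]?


d = sqrt(sum of squared differences). (-1--3)^2=4, (5-12)^2=49, (6-8)^2=4, (11-0)^2=121. Sum = 178.

sqrt(178)


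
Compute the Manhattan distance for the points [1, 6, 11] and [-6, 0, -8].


d = sum of absolute differences: |1--6|=7 + |6-0|=6 + |11--8|=19 = 32.

32


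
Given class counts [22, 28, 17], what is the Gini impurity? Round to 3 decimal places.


Total = 67. Proportions: 22/67, 28/67, 17/67. sum(p_i^2) = 0.3468. Gini = 1 - 0.3468 = 0.6532, which rounds to 0.653.

0.653


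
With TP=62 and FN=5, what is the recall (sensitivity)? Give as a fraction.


Recall = TP / (TP + FN) = 62 / 67 = 62/67.

62/67


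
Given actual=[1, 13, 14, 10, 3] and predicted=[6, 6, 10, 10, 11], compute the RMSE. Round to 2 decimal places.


MSE = 30.8000. RMSE = sqrt(30.8000) = 5.55.

5.55


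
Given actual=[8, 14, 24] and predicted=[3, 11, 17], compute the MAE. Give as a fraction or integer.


MAE = (1/3) * (|8-3|=5 + |14-11|=3 + |24-17|=7). Sum = 15. MAE = 5.

5


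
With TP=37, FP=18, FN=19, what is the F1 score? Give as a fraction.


Precision = 37/55 = 37/55. Recall = 37/56 = 37/56. F1 = 2*P*R/(P+R) = 2/3.

2/3


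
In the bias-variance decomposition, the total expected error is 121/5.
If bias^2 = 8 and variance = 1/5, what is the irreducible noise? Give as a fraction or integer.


Total error = bias^2 + variance + irreducible noise. So irreducible noise = 121/5 - 8 - 1/5 = 16.

16


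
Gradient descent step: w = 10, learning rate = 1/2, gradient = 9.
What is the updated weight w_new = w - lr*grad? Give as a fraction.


w_new = 10 - 1/2 * 9 = 10 - 9/2 = 11/2.

11/2


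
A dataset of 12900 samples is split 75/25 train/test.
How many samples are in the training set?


Test set = 12900 * 25% = 3225. Training set = 12900 - 3225 = 9675.

9675


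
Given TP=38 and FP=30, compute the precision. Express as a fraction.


Precision = TP / (TP + FP) = 38 / 68 = 19/34.

19/34


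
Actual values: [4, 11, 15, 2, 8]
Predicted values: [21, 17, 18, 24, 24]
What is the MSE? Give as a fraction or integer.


MSE = (1/5) * ((4-21)^2=289 + (11-17)^2=36 + (15-18)^2=9 + (2-24)^2=484 + (8-24)^2=256). Sum = 1074. MSE = 1074/5.

1074/5


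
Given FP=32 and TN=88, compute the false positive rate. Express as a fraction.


FPR = FP / (FP + TN) = 32 / 120 = 4/15.

4/15


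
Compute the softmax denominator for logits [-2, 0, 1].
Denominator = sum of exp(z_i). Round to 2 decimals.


Denom = e^-2=0.1353 + e^0=1.0000 + e^1=2.7183. Sum = 3.8536, which rounds to 3.85.

3.85


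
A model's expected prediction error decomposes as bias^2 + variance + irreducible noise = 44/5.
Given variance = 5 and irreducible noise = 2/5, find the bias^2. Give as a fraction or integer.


Total error = bias^2 + variance + irreducible noise. So bias^2 = 44/5 - 5 - 2/5 = 17/5.

17/5


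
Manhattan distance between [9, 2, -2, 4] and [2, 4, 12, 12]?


d = sum of absolute differences: |9-2|=7 + |2-4|=2 + |-2-12|=14 + |4-12|=8 = 31.

31


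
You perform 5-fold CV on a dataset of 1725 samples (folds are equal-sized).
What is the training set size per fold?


Each validation fold has 1725/5 = 345 samples. Training set = 1725 - 345 = 1380.

1380


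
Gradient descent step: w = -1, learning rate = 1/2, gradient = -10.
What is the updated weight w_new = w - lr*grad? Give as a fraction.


w_new = -1 - 1/2 * -10 = -1 - -5 = 4.

4


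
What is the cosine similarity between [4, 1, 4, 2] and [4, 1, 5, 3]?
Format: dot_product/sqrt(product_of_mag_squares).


dot = 43. |a|^2 = 37, |b|^2 = 51. cos = 43/sqrt(1887).

43/sqrt(1887)


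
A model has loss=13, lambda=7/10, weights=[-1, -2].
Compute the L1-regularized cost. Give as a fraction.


L1 norm = sum(|w|) = 3. J = 13 + 7/10 * 3 = 151/10.

151/10


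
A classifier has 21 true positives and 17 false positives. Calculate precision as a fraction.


Precision = TP / (TP + FP) = 21 / 38 = 21/38.

21/38


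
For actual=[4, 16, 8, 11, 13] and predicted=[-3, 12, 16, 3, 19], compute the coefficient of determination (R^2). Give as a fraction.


Mean(y) = 52/5. SS_res = 229. SS_tot = 426/5. R^2 = 1 - 229/(426/5) = -719/426.

-719/426


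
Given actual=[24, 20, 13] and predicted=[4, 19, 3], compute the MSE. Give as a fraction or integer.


MSE = (1/3) * ((24-4)^2=400 + (20-19)^2=1 + (13-3)^2=100). Sum = 501. MSE = 167.

167


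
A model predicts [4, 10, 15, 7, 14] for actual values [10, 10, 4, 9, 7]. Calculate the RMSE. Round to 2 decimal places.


MSE = 42.0000. RMSE = sqrt(42.0000) = 6.48.

6.48


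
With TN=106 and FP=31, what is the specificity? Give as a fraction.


Specificity = TN / (TN + FP) = 106 / 137 = 106/137.

106/137


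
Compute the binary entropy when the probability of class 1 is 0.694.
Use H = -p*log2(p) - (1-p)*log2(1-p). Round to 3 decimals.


H = -0.694*log2(0.694) - 0.306*log2(0.306) = 0.889.

0.889


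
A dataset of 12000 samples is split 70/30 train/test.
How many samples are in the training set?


Test set = 12000 * 30% = 3600. Training set = 12000 - 3600 = 8400.

8400


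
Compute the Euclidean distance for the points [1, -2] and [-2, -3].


d = sqrt(sum of squared differences). (1--2)^2=9, (-2--3)^2=1. Sum = 10.

sqrt(10)


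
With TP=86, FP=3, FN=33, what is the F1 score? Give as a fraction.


Precision = 86/89 = 86/89. Recall = 86/119 = 86/119. F1 = 2*P*R/(P+R) = 43/52.

43/52


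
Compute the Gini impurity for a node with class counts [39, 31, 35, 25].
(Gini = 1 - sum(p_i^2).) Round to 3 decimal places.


Total = 130. Proportions: 39/130, 31/130, 35/130, 25/130. sum(p_i^2) = 0.2563. Gini = 1 - 0.2563 = 0.7437, which rounds to 0.744.

0.744


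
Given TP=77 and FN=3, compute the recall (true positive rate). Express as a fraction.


Recall = TP / (TP + FN) = 77 / 80 = 77/80.

77/80


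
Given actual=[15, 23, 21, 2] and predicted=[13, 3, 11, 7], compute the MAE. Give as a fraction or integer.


MAE = (1/4) * (|15-13|=2 + |23-3|=20 + |21-11|=10 + |2-7|=5). Sum = 37. MAE = 37/4.

37/4


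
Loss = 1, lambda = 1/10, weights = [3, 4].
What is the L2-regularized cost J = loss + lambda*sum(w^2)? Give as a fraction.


L2 sq norm = sum(w^2) = 25. J = 1 + 1/10 * 25 = 7/2.

7/2


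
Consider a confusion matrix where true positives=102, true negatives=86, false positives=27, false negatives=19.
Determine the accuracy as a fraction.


Accuracy = (TP + TN) / (TP + TN + FP + FN) = (102 + 86) / 234 = 94/117.

94/117


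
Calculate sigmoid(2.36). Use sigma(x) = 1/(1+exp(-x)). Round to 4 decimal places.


sigma(2.36) = 1/(1+e^(-2.36)) = 1/(1+0.094420) = 1/1.094420 = 0.9137.

0.9137


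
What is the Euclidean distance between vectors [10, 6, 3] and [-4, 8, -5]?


d = sqrt(sum of squared differences). (10--4)^2=196, (6-8)^2=4, (3--5)^2=64. Sum = 264.

sqrt(264)


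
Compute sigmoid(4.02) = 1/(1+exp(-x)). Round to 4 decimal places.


sigma(4.02) = 1/(1+e^(-4.02)) = 1/(1+0.017953) = 1/1.017953 = 0.9824.

0.9824


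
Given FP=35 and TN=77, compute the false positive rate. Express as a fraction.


FPR = FP / (FP + TN) = 35 / 112 = 5/16.

5/16


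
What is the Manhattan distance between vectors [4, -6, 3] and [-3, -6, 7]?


d = sum of absolute differences: |4--3|=7 + |-6--6|=0 + |3-7|=4 = 11.

11


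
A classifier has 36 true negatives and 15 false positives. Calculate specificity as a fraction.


Specificity = TN / (TN + FP) = 36 / 51 = 12/17.

12/17


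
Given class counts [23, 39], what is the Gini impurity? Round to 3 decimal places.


Total = 62. Proportions: 23/62, 39/62. sum(p_i^2) = 0.5333. Gini = 1 - 0.5333 = 0.4667, which rounds to 0.467.

0.467


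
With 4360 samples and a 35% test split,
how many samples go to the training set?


Test set = 4360 * 35% = 1526. Training set = 4360 - 1526 = 2834.

2834


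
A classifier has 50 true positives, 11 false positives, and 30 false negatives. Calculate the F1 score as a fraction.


Precision = 50/61 = 50/61. Recall = 50/80 = 5/8. F1 = 2*P*R/(P+R) = 100/141.

100/141


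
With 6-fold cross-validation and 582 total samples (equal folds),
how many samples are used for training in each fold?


Each validation fold has 582/6 = 97 samples. Training set = 582 - 97 = 485.

485


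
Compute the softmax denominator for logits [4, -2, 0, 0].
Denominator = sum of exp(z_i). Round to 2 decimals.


Denom = e^4=54.5982 + e^-2=0.1353 + e^0=1.0000 + e^0=1.0000. Sum = 56.7335, which rounds to 56.73.

56.73
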